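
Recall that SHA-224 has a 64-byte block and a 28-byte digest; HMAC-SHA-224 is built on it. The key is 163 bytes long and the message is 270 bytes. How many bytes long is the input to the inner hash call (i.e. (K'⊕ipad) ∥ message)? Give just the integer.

Key is 163 > 64 bytes, so it is hashed to 28 bytes then zero-padded to 64: |K'| = 64.
Inner input = (K'⊕ipad) ∥ m → 64 + 270 = 334 bytes.

334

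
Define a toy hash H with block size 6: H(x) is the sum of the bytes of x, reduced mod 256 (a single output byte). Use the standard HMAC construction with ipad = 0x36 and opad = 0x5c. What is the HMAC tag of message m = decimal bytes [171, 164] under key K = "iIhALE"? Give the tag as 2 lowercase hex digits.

b3

Key "iIhALE" = 69 49 68 41 4c 45 is exactly B = 6 bytes: K' = 69 49 68 41 4c 45.
K' ⊕ ipad = 5f 7f 5e 77 7a 73.  K' ⊕ opad = 35 15 34 1d 10 19.
Inner input = (K'⊕ipad) ∥ m = 5f 7f 5e 77 7a 73 ∥ ab a4.
Inner hash: sum = 95+127+94+119+122+115+171+164 = 1007; mod 256 = 239 → ef.
Outer input = (K'⊕opad) ∥ inner = 35 15 34 1d 10 19 ∥ ef.
Outer hash (tag): sum = 53+21+52+29+16+25+239 = 435; mod 256 = 179 → b3.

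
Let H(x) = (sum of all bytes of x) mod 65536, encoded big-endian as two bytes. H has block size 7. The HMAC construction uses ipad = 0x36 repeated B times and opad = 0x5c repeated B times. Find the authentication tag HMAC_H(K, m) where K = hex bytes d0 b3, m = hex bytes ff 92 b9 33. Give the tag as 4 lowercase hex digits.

0441

Key hex bytes d0 b3 is 2 bytes ≤ B = 7; zero-pad to 7 bytes: K' = d0 b3 00 00 00 00 00.
K' ⊕ ipad = e6 85 36 36 36 36 36.  K' ⊕ opad = 8c ef 5c 5c 5c 5c 5c.
Inner input = (K'⊕ipad) ∥ m = e6 85 36 36 36 36 36 ∥ ff 92 b9 33.
Inner hash: sum = 230+133+54+54+54+54+54+255+146+185+51 = 1270 → 04 f6.
Outer input = (K'⊕opad) ∥ inner = 8c ef 5c 5c 5c 5c 5c ∥ 04 f6.
Outer hash (tag): sum = 140+239+92+92+92+92+92+4+246 = 1089 → 04 41.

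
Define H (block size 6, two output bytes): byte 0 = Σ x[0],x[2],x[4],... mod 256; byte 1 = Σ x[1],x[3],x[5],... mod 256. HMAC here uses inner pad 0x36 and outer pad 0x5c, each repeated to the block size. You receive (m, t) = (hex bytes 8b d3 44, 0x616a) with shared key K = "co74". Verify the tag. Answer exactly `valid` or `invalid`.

Key "co74" = 63 6f 37 34 is 4 bytes ≤ B = 6; zero-pad to 6 bytes: K' = 63 6f 37 34 00 00.
K' ⊕ ipad = 55 59 01 02 36 36; K' ⊕ opad = 3f 33 6b 68 5c 5c.
Inner hash: even-index sum = 347 mod 256 = 91; odd-index sum = 356 mod 256 = 100 → 5b 64.
Outer hash (recomputed tag): even-index sum = 353 mod 256 = 97; odd-index sum = 347 mod 256 = 91 → 61 5b.
Recomputed tag = 615b; claimed = 616a → mismatch.

invalid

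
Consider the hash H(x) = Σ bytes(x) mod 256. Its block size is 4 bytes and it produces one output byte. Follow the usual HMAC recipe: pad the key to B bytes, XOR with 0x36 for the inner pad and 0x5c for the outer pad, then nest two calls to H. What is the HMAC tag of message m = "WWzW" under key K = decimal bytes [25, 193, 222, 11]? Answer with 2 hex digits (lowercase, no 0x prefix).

85

Key decimal bytes [25, 193, 222, 11] = 19 c1 de 0b is exactly B = 4 bytes: K' = 19 c1 de 0b.
K' ⊕ ipad = 2f f7 e8 3d.  K' ⊕ opad = 45 9d 82 57.
Inner input = (K'⊕ipad) ∥ m = 2f f7 e8 3d ∥ 57 57 7a 57.
Inner hash: sum = 47+247+232+61+87+87+122+87 = 970; mod 256 = 202 → ca.
Outer input = (K'⊕opad) ∥ inner = 45 9d 82 57 ∥ ca.
Outer hash (tag): sum = 69+157+130+87+202 = 645; mod 256 = 133 → 85.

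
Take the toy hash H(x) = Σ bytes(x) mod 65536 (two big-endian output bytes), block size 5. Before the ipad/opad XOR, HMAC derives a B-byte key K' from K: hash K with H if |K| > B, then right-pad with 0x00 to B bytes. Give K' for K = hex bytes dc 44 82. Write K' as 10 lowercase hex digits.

dc44820000

Key hex bytes dc 44 82 is 3 bytes ≤ B = 5; zero-pad to 5 bytes: K' = dc 44 82 00 00.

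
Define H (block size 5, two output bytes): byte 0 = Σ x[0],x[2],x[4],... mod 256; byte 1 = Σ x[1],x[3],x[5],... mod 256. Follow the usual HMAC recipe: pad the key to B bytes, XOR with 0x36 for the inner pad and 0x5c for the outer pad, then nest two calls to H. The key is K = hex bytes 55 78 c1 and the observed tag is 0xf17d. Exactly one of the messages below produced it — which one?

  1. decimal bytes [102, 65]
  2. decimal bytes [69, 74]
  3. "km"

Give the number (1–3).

Key hex bytes 55 78 c1 is 3 bytes ≤ B = 5; zero-pad to 5 bytes: K' = 55 78 c1 00 00.
K' ⊕ ipad = 63 4e f7 36 36; K' ⊕ opad = 09 24 9d 5c 5c.
m1: inner = H(63 4e f7 36 36 66 41) = d1 ea; tag = H(09 24 9d 5c 5c d1 ea) = ec51
m2: inner = H(63 4e f7 36 36 45 4a) = da c9; tag = H(09 24 9d 5c 5c da c9) = cb5a
m3: inner = H(63 4e f7 36 36 6b 6d) = fd ef; tag = H(09 24 9d 5c 5c fd ef) = f17d ← matches

3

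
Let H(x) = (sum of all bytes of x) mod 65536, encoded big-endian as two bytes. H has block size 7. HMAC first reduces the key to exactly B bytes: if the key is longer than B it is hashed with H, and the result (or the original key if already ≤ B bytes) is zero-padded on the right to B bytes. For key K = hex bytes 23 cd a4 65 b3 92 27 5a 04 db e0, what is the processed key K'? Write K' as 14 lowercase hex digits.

|K| = 11 > B = 7, so first hash the key.
H(K): sum = 35+205+164+101+179+146+39+90+4+219+224 = 1406 → 05 7e.
Zero-pad H(K) = 05 7e to 7 bytes: K' = 05 7e 00 00 00 00 00.

057e0000000000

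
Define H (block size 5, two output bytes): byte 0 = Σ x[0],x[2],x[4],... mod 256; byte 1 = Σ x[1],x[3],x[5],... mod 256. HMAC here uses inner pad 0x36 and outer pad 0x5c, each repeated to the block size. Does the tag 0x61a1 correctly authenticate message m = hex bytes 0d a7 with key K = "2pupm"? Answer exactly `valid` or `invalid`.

Key "2pupm" = 32 70 75 70 6d is exactly B = 5 bytes: K' = 32 70 75 70 6d.
K' ⊕ ipad = 04 46 43 46 5b; K' ⊕ opad = 6e 2c 29 2c 31.
Inner hash: even-index sum = 329 mod 256 = 73; odd-index sum = 153 mod 256 = 153 → 49 99.
Outer hash (recomputed tag): even-index sum = 353 mod 256 = 97; odd-index sum = 161 mod 256 = 161 → 61 a1.
Recomputed tag = 61a1; claimed = 61a1 → match.

valid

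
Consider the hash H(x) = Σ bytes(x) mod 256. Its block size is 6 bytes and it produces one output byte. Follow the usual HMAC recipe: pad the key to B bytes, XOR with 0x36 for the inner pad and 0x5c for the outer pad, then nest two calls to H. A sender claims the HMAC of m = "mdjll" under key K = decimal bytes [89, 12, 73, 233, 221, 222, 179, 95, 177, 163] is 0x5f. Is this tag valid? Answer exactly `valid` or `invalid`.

Key decimal bytes [89, 12, 73, 233, 221, 222, 179, 95, 177, 163] = 59 0c 49 e9 dd de b3 5f b1 a3 is 10 bytes > B = 6, so hash it first: H(key) = b8, then zero-pad to 6 bytes: K' = b8 00 00 00 00 00.
K' ⊕ ipad = 8e 36 36 36 36 36; K' ⊕ opad = e4 5c 5c 5c 5c 5c.
Inner hash: sum = 142+54+54+54+54+54+109+100+106+108+108 = 943; mod 256 = 175 → af.
Outer hash (recomputed tag): sum = 228+92+92+92+92+92+175 = 863; mod 256 = 95 → 5f.
Recomputed tag = 5f; claimed = 5f → match.

valid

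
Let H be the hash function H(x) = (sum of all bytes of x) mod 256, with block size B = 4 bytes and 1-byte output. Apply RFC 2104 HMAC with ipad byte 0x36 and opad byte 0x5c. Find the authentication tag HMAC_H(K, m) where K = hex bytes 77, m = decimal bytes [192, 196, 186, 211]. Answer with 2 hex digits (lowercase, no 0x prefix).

33

Key hex bytes 77 is 1 byte ≤ B = 4; zero-pad to 4 bytes: K' = 77 00 00 00.
K' ⊕ ipad = 41 36 36 36.  K' ⊕ opad = 2b 5c 5c 5c.
Inner input = (K'⊕ipad) ∥ m = 41 36 36 36 ∥ c0 c4 ba d3.
Inner hash: sum = 65+54+54+54+192+196+186+211 = 1012; mod 256 = 244 → f4.
Outer input = (K'⊕opad) ∥ inner = 2b 5c 5c 5c ∥ f4.
Outer hash (tag): sum = 43+92+92+92+244 = 563; mod 256 = 51 → 33.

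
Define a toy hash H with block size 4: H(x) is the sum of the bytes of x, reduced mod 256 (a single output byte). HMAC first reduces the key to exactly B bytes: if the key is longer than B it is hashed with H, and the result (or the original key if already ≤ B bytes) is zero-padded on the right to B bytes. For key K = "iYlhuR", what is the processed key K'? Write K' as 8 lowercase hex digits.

|K| = 6 > B = 4, so first hash the key.
H(K): sum = 105+89+108+104+117+82 = 605; mod 256 = 93 → 5d.
Zero-pad H(K) = 5d to 4 bytes: K' = 5d 00 00 00.

5d000000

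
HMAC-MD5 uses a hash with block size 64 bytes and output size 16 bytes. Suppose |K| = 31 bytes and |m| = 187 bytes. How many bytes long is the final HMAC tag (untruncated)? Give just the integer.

16

The tag is one MD5 digest: 16 bytes.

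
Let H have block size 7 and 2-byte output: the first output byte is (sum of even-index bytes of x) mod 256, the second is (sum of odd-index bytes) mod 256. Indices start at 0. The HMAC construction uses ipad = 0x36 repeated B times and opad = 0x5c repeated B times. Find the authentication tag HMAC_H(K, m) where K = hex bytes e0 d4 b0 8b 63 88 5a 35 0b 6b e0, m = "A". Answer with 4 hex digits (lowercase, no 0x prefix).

d643

Key hex bytes e0 d4 b0 8b 63 88 5a 35 0b 6b e0 is 11 bytes > B = 7, so hash it first: H(key) = 38 87, then zero-pad to 7 bytes: K' = 38 87 00 00 00 00 00.
K' ⊕ ipad = 0e b1 36 36 36 36 36.  K' ⊕ opad = 64 db 5c 5c 5c 5c 5c.
Inner input = (K'⊕ipad) ∥ m = 0e b1 36 36 36 36 36 ∥ 41.
Inner hash: even-index sum = 176 mod 256 = 176; odd-index sum = 350 mod 256 = 94 → b0 5e.
Outer input = (K'⊕opad) ∥ inner = 64 db 5c 5c 5c 5c 5c ∥ b0 5e.
Outer hash (tag): even-index sum = 470 mod 256 = 214; odd-index sum = 579 mod 256 = 67 → d6 43.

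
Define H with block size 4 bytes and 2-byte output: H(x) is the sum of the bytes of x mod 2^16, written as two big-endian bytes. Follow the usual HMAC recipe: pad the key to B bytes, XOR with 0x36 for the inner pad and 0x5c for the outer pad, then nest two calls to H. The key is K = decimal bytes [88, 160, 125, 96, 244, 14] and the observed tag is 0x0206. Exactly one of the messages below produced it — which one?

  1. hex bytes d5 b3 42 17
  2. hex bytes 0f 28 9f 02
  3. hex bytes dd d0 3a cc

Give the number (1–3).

1

Key decimal bytes [88, 160, 125, 96, 244, 14] = 58 a0 7d 60 f4 0e is 6 bytes > B = 4, so hash it first: H(key) = 02 d7, then zero-pad to 4 bytes: K' = 02 d7 00 00.
K' ⊕ ipad = 34 e1 36 36; K' ⊕ opad = 5e 8b 5c 5c.
m1: inner = H(34 e1 36 36 d5 b3 42 17) = 03 62; tag = H(5e 8b 5c 5c 03 62) = 0206 ← matches
m2: inner = H(34 e1 36 36 0f 28 9f 02) = 02 59; tag = H(5e 8b 5c 5c 02 59) = 01fc
m3: inner = H(34 e1 36 36 dd d0 3a cc) = 04 34; tag = H(5e 8b 5c 5c 04 34) = 01d9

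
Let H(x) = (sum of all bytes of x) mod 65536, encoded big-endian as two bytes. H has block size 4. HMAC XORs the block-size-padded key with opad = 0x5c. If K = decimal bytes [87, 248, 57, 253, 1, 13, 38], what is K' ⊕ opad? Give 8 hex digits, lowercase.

5ee55c5c

Key decimal bytes [87, 248, 57, 253, 1, 13, 38] = 57 f8 39 fd 01 0d 26 is 7 bytes > B = 4, so hash it first: H(key) = 02 b9, then zero-pad to 4 bytes: K' = 02 b9 00 00.
XOR each byte with 0x5c: 02⊕5c=5e, b9⊕5c=e5, 00⊕5c=5c, 00⊕5c=5c.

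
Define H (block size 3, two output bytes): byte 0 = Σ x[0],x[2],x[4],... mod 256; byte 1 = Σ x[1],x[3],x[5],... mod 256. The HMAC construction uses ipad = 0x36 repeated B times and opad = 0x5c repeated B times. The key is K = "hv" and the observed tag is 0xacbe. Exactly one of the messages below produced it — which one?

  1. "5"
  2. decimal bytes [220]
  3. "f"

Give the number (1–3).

Key "hv" = 68 76 is 2 bytes ≤ B = 3; zero-pad to 3 bytes: K' = 68 76 00.
K' ⊕ ipad = 5e 40 36; K' ⊕ opad = 34 2a 5c.
m1: inner = H(5e 40 36 35) = 94 75; tag = H(34 2a 5c 94 75) = 05be
m2: inner = H(5e 40 36 dc) = 94 1c; tag = H(34 2a 5c 94 1c) = acbe ← matches
m3: inner = H(5e 40 36 66) = 94 a6; tag = H(34 2a 5c 94 a6) = 36be

2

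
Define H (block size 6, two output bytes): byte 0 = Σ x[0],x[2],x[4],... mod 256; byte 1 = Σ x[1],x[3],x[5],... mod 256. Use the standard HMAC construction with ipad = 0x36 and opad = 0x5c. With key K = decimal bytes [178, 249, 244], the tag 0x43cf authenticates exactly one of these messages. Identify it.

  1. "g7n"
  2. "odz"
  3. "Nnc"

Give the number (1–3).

Key decimal bytes [178, 249, 244] = b2 f9 f4 is 3 bytes ≤ B = 6; zero-pad to 6 bytes: K' = b2 f9 f4 00 00 00.
K' ⊕ ipad = 84 cf c2 36 36 36; K' ⊕ opad = ee a5 a8 5c 5c 5c.
m1: inner = H(84 cf c2 36 36 36 67 37 6e) = 51 72; tag = H(ee a5 a8 5c 5c 5c 51 72) = 43cf ← matches
m2: inner = H(84 cf c2 36 36 36 6f 64 7a) = 65 9f; tag = H(ee a5 a8 5c 5c 5c 65 9f) = 57fc
m3: inner = H(84 cf c2 36 36 36 4e 6e 63) = 2d a9; tag = H(ee a5 a8 5c 5c 5c 2d a9) = 1f06

1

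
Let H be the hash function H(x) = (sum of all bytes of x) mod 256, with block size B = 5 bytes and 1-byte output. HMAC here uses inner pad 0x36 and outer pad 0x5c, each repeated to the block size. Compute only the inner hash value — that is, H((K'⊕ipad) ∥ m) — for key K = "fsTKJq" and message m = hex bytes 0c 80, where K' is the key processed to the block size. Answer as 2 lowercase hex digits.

69

Key "fsTKJq" = 66 73 54 4b 4a 71 is 6 bytes > B = 5, so hash it first: H(key) = 33, then zero-pad to 5 bytes: K' = 33 00 00 00 00.
K' ⊕ ipad = 05 36 36 36 36.
Inner input = 05 36 36 36 36 ∥ 0c 80.
Inner hash: sum = 5+54+54+54+54+12+128 = 361; mod 256 = 105 → 69.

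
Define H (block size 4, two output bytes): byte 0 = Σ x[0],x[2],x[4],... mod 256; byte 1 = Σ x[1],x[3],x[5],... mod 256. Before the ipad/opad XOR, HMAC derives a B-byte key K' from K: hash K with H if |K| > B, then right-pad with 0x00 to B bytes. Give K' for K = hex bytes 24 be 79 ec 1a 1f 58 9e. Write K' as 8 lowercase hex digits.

|K| = 8 > B = 4, so first hash the key.
H(K): even-index sum = 271 mod 256 = 15; odd-index sum = 615 mod 256 = 103 → 0f 67.
Zero-pad H(K) = 0f 67 to 4 bytes: K' = 0f 67 00 00.

0f670000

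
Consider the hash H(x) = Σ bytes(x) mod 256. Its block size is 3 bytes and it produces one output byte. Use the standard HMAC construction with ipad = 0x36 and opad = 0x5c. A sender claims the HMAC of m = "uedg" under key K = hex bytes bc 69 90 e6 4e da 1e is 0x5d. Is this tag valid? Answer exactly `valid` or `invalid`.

Key hex bytes bc 69 90 e6 4e da 1e is 7 bytes > B = 3, so hash it first: H(key) = e1, then zero-pad to 3 bytes: K' = e1 00 00.
K' ⊕ ipad = d7 36 36; K' ⊕ opad = bd 5c 5c.
Inner hash: sum = 215+54+54+117+101+100+103 = 744; mod 256 = 232 → e8.
Outer hash (recomputed tag): sum = 189+92+92+232 = 605; mod 256 = 93 → 5d.
Recomputed tag = 5d; claimed = 5d → match.

valid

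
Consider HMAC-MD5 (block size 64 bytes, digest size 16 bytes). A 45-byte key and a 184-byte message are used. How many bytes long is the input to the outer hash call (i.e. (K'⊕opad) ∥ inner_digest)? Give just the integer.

Key is 45 ≤ 64 bytes, zero-padded: |K'| = 64.
Outer input = (K'⊕opad) ∥ H(inner) → 64 + 16 = 80 bytes.

80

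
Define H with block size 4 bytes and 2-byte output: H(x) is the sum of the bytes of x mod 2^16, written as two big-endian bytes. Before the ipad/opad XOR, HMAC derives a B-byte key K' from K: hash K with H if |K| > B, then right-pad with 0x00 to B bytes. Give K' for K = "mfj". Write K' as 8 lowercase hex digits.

Key "mfj" = 6d 66 6a is 3 bytes ≤ B = 4; zero-pad to 4 bytes: K' = 6d 66 6a 00.

6d666a00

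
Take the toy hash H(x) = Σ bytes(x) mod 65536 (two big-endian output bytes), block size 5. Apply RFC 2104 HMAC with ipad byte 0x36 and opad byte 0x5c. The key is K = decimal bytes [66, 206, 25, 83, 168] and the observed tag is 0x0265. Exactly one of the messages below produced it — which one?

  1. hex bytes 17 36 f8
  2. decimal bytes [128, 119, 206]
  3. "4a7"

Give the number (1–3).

3

Key decimal bytes [66, 206, 25, 83, 168] = 42 ce 19 53 a8 is exactly B = 5 bytes: K' = 42 ce 19 53 a8.
K' ⊕ ipad = 74 f8 2f 65 9e; K' ⊕ opad = 1e 92 45 0f f4.
m1: inner = H(74 f8 2f 65 9e 17 36 f8) = 03 e3; tag = H(1e 92 45 0f f4 03 e3) = 02de
m2: inner = H(74 f8 2f 65 9e 80 77 ce) = 04 63; tag = H(1e 92 45 0f f4 04 63) = 025f
m3: inner = H(74 f8 2f 65 9e 34 61 37) = 03 6a; tag = H(1e 92 45 0f f4 03 6a) = 0265 ← matches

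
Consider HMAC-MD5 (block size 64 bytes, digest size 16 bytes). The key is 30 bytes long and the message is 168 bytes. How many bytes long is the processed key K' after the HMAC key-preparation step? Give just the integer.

64

Key is 30 ≤ 64 bytes, zero-padded: |K'| = 64.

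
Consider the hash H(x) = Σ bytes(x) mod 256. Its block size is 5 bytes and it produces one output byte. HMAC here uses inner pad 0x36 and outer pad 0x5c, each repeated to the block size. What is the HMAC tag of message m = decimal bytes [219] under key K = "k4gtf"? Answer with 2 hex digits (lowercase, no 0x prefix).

Key "k4gtf" = 6b 34 67 74 66 is exactly B = 5 bytes: K' = 6b 34 67 74 66.
K' ⊕ ipad = 5d 02 51 42 50.  K' ⊕ opad = 37 68 3b 28 3a.
Inner input = (K'⊕ipad) ∥ m = 5d 02 51 42 50 ∥ db.
Inner hash: sum = 93+2+81+66+80+219 = 541; mod 256 = 29 → 1d.
Outer input = (K'⊕opad) ∥ inner = 37 68 3b 28 3a ∥ 1d.
Outer hash (tag): sum = 55+104+59+40+58+29 = 345; mod 256 = 89 → 59.

59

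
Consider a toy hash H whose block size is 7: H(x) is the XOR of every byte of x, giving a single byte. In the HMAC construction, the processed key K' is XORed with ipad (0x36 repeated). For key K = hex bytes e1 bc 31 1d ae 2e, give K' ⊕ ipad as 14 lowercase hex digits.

Key hex bytes e1 bc 31 1d ae 2e is 6 bytes ≤ B = 7; zero-pad to 7 bytes: K' = e1 bc 31 1d ae 2e 00.
XOR each byte with 0x36: e1⊕36=d7, bc⊕36=8a, 31⊕36=07, 1d⊕36=2b, ae⊕36=98, 2e⊕36=18, 00⊕36=36.

d78a072b981836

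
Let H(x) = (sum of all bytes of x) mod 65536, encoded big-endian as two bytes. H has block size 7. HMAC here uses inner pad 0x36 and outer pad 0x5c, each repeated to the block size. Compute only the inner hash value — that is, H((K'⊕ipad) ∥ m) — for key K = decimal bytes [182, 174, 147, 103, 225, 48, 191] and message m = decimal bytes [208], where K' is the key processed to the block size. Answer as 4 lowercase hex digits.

0444

Key decimal bytes [182, 174, 147, 103, 225, 48, 191] = b6 ae 93 67 e1 30 bf is exactly B = 7 bytes: K' = b6 ae 93 67 e1 30 bf.
K' ⊕ ipad = 80 98 a5 51 d7 06 89.
Inner input = 80 98 a5 51 d7 06 89 ∥ d0.
Inner hash: sum = 128+152+165+81+215+6+137+208 = 1092 → 04 44.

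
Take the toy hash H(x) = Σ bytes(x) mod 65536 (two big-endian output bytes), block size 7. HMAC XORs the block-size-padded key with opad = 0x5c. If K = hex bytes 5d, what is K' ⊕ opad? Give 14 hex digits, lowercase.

Key hex bytes 5d is 1 byte ≤ B = 7; zero-pad to 7 bytes: K' = 5d 00 00 00 00 00 00.
XOR each byte with 0x5c: 5d⊕5c=01, 00⊕5c=5c, 00⊕5c=5c, 00⊕5c=5c, 00⊕5c=5c, 00⊕5c=5c, 00⊕5c=5c.

015c5c5c5c5c5c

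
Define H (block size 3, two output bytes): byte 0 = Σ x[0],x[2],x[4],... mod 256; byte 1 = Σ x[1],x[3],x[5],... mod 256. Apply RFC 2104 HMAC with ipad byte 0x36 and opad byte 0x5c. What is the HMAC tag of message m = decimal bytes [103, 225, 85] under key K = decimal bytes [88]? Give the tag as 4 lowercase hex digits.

52e1

Key decimal bytes [88] = 58 is 1 byte ≤ B = 3; zero-pad to 3 bytes: K' = 58 00 00.
K' ⊕ ipad = 6e 36 36.  K' ⊕ opad = 04 5c 5c.
Inner input = (K'⊕ipad) ∥ m = 6e 36 36 ∥ 67 e1 55.
Inner hash: even-index sum = 389 mod 256 = 133; odd-index sum = 242 mod 256 = 242 → 85 f2.
Outer input = (K'⊕opad) ∥ inner = 04 5c 5c ∥ 85 f2.
Outer hash (tag): even-index sum = 338 mod 256 = 82; odd-index sum = 225 mod 256 = 225 → 52 e1.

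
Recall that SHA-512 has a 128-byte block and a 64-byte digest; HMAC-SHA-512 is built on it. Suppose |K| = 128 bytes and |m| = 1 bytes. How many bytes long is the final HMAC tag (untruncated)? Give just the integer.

64

The tag is one SHA-512 digest: 64 bytes.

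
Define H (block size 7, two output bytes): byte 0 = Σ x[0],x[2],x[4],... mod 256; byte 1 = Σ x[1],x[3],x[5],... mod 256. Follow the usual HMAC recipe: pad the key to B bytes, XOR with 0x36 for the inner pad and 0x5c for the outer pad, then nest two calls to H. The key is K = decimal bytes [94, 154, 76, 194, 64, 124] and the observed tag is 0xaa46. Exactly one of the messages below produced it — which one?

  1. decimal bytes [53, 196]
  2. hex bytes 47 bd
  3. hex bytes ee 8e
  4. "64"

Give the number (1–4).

Key decimal bytes [94, 154, 76, 194, 64, 124] = 5e 9a 4c c2 40 7c is 6 bytes ≤ B = 7; zero-pad to 7 bytes: K' = 5e 9a 4c c2 40 7c 00.
K' ⊕ ipad = 68 ac 7a f4 76 4a 36; K' ⊕ opad = 02 c6 10 9e 1c 20 5c.
m1: inner = H(68 ac 7a f4 76 4a 36 35 c4) = 52 1f; tag = H(02 c6 10 9e 1c 20 5c 52 1f) = a9d6
m2: inner = H(68 ac 7a f4 76 4a 36 47 bd) = 4b 31; tag = H(02 c6 10 9e 1c 20 5c 4b 31) = bbcf
m3: inner = H(68 ac 7a f4 76 4a 36 ee 8e) = 1c d8; tag = H(02 c6 10 9e 1c 20 5c 1c d8) = 62a0
m4: inner = H(68 ac 7a f4 76 4a 36 36 34) = c2 20; tag = H(02 c6 10 9e 1c 20 5c c2 20) = aa46 ← matches

4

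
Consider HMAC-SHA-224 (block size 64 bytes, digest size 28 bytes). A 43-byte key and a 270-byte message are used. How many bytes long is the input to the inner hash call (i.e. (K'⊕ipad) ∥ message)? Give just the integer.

Key is 43 ≤ 64 bytes, zero-padded: |K'| = 64.
Inner input = (K'⊕ipad) ∥ m → 64 + 270 = 334 bytes.

334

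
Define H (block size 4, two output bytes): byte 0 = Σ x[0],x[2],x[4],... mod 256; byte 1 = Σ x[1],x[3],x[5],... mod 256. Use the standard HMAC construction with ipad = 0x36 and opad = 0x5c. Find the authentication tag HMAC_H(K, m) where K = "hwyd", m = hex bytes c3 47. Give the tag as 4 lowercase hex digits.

c93d

Key "hwyd" = 68 77 79 64 is exactly B = 4 bytes: K' = 68 77 79 64.
K' ⊕ ipad = 5e 41 4f 52.  K' ⊕ opad = 34 2b 25 38.
Inner input = (K'⊕ipad) ∥ m = 5e 41 4f 52 ∥ c3 47.
Inner hash: even-index sum = 368 mod 256 = 112; odd-index sum = 218 mod 256 = 218 → 70 da.
Outer input = (K'⊕opad) ∥ inner = 34 2b 25 38 ∥ 70 da.
Outer hash (tag): even-index sum = 201 mod 256 = 201; odd-index sum = 317 mod 256 = 61 → c9 3d.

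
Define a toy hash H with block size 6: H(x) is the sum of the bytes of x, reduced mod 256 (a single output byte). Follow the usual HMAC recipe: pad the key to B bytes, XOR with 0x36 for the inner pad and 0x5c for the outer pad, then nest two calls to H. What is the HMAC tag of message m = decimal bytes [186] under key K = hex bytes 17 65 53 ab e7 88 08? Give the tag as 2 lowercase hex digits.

Key hex bytes 17 65 53 ab e7 88 08 is 7 bytes > B = 6, so hash it first: H(key) = f1, then zero-pad to 6 bytes: K' = f1 00 00 00 00 00.
K' ⊕ ipad = c7 36 36 36 36 36.  K' ⊕ opad = ad 5c 5c 5c 5c 5c.
Inner input = (K'⊕ipad) ∥ m = c7 36 36 36 36 36 ∥ ba.
Inner hash: sum = 199+54+54+54+54+54+186 = 655; mod 256 = 143 → 8f.
Outer input = (K'⊕opad) ∥ inner = ad 5c 5c 5c 5c 5c ∥ 8f.
Outer hash (tag): sum = 173+92+92+92+92+92+143 = 776; mod 256 = 8 → 08.

08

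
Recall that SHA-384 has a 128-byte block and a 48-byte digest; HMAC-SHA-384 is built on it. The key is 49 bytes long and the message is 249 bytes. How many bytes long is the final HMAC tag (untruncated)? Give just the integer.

The tag is one SHA-384 digest: 48 bytes.

48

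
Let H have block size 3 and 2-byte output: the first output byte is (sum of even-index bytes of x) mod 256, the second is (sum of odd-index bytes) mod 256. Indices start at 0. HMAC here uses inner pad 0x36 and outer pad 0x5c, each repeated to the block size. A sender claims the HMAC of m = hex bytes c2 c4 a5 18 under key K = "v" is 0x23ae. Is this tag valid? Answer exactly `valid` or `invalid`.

valid

Key "v" = 76 is 1 byte ≤ B = 3; zero-pad to 3 bytes: K' = 76 00 00.
K' ⊕ ipad = 40 36 36; K' ⊕ opad = 2a 5c 5c.
Inner hash: even-index sum = 338 mod 256 = 82; odd-index sum = 413 mod 256 = 157 → 52 9d.
Outer hash (recomputed tag): even-index sum = 291 mod 256 = 35; odd-index sum = 174 mod 256 = 174 → 23 ae.
Recomputed tag = 23ae; claimed = 23ae → match.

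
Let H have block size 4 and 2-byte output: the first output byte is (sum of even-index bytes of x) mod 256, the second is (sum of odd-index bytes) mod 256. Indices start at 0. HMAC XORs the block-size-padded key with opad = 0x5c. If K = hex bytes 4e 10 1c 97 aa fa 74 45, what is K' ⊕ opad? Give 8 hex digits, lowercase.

d4ba5c5c

Key hex bytes 4e 10 1c 97 aa fa 74 45 is 8 bytes > B = 4, so hash it first: H(key) = 88 e6, then zero-pad to 4 bytes: K' = 88 e6 00 00.
XOR each byte with 0x5c: 88⊕5c=d4, e6⊕5c=ba, 00⊕5c=5c, 00⊕5c=5c.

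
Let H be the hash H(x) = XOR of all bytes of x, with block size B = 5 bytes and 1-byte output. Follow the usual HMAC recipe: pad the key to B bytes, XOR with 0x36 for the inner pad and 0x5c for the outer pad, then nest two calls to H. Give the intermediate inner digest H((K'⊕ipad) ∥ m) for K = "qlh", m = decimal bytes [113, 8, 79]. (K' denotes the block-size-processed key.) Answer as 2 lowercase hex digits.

Key "qlh" = 71 6c 68 is 3 bytes ≤ B = 5; zero-pad to 5 bytes: K' = 71 6c 68 00 00.
K' ⊕ ipad = 47 5a 5e 36 36.
Inner input = 47 5a 5e 36 36 ∥ 71 08 4f.
Inner hash: XOR 47⊕5a⊕5e⊕36⊕36⊕71⊕08⊕4f = 75.

75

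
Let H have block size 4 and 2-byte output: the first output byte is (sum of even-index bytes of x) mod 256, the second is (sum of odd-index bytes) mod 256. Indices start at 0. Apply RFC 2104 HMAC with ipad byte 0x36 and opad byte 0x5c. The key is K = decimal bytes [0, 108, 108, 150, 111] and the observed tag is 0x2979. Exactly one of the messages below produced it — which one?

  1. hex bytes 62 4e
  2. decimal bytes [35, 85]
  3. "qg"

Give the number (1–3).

Key decimal bytes [0, 108, 108, 150, 111] = 00 6c 6c 96 6f is 5 bytes > B = 4, so hash it first: H(key) = db 02, then zero-pad to 4 bytes: K' = db 02 00 00.
K' ⊕ ipad = ed 34 36 36; K' ⊕ opad = 87 5e 5c 5c.
m1: inner = H(ed 34 36 36 62 4e) = 85 b8; tag = H(87 5e 5c 5c 85 b8) = 6872
m2: inner = H(ed 34 36 36 23 55) = 46 bf; tag = H(87 5e 5c 5c 46 bf) = 2979 ← matches
m3: inner = H(ed 34 36 36 71 67) = 94 d1; tag = H(87 5e 5c 5c 94 d1) = 778b

2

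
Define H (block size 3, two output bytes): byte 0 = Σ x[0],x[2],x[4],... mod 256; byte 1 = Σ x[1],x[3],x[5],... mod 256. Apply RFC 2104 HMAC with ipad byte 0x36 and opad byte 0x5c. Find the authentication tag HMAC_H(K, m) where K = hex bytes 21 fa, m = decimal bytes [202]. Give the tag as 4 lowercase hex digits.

Key hex bytes 21 fa is 2 bytes ≤ B = 3; zero-pad to 3 bytes: K' = 21 fa 00.
K' ⊕ ipad = 17 cc 36.  K' ⊕ opad = 7d a6 5c.
Inner input = (K'⊕ipad) ∥ m = 17 cc 36 ∥ ca.
Inner hash: even-index sum = 77 mod 256 = 77; odd-index sum = 406 mod 256 = 150 → 4d 96.
Outer input = (K'⊕opad) ∥ inner = 7d a6 5c ∥ 4d 96.
Outer hash (tag): even-index sum = 367 mod 256 = 111; odd-index sum = 243 mod 256 = 243 → 6f f3.

6ff3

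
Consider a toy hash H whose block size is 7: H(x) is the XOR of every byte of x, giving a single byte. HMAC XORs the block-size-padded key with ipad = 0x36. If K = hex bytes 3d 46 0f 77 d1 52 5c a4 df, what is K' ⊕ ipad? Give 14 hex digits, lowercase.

91363636363636

Key hex bytes 3d 46 0f 77 d1 52 5c a4 df is 9 bytes > B = 7, so hash it first: H(key) = a7, then zero-pad to 7 bytes: K' = a7 00 00 00 00 00 00.
XOR each byte with 0x36: a7⊕36=91, 00⊕36=36, 00⊕36=36, 00⊕36=36, 00⊕36=36, 00⊕36=36, 00⊕36=36.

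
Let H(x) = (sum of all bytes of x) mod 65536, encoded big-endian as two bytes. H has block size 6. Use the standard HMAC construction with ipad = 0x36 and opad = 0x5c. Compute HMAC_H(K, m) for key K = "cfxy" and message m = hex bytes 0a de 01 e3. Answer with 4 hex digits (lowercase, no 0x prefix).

01f7

Key "cfxy" = 63 66 78 79 is 4 bytes ≤ B = 6; zero-pad to 6 bytes: K' = 63 66 78 79 00 00.
K' ⊕ ipad = 55 50 4e 4f 36 36.  K' ⊕ opad = 3f 3a 24 25 5c 5c.
Inner input = (K'⊕ipad) ∥ m = 55 50 4e 4f 36 36 ∥ 0a de 01 e3.
Inner hash: sum = 85+80+78+79+54+54+10+222+1+227 = 890 → 03 7a.
Outer input = (K'⊕opad) ∥ inner = 3f 3a 24 25 5c 5c ∥ 03 7a.
Outer hash (tag): sum = 63+58+36+37+92+92+3+122 = 503 → 01 f7.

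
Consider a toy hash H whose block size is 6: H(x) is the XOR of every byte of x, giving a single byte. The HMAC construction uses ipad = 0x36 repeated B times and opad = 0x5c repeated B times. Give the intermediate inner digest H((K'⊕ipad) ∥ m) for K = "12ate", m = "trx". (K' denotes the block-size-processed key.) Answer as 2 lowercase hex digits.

0d

Key "12ate" = 31 32 61 74 65 is 5 bytes ≤ B = 6; zero-pad to 6 bytes: K' = 31 32 61 74 65 00.
K' ⊕ ipad = 07 04 57 42 53 36.
Inner input = 07 04 57 42 53 36 ∥ 74 72 78.
Inner hash: XOR 07⊕04⊕57⊕42⊕53⊕36⊕74⊕72⊕78 = 0d.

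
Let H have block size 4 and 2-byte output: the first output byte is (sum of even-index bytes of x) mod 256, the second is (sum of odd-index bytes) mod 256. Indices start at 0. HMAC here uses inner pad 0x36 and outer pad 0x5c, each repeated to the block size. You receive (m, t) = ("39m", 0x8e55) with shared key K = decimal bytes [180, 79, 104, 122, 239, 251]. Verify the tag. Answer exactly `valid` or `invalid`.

invalid

Key decimal bytes [180, 79, 104, 122, 239, 251] = b4 4f 68 7a ef fb is 6 bytes > B = 4, so hash it first: H(key) = 0b c4, then zero-pad to 4 bytes: K' = 0b c4 00 00.
K' ⊕ ipad = 3d f2 36 36; K' ⊕ opad = 57 98 5c 5c.
Inner hash: even-index sum = 275 mod 256 = 19; odd-index sum = 353 mod 256 = 97 → 13 61.
Outer hash (recomputed tag): even-index sum = 198 mod 256 = 198; odd-index sum = 341 mod 256 = 85 → c6 55.
Recomputed tag = c655; claimed = 8e55 → mismatch.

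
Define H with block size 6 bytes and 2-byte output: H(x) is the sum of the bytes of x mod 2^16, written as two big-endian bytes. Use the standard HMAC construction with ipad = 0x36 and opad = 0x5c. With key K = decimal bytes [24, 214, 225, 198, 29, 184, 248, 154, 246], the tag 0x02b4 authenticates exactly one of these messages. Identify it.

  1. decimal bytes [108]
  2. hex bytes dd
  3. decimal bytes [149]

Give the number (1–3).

Key decimal bytes [24, 214, 225, 198, 29, 184, 248, 154, 246] = 18 d6 e1 c6 1d b8 f8 9a f6 is 9 bytes > B = 6, so hash it first: H(key) = 05 f2, then zero-pad to 6 bytes: K' = 05 f2 00 00 00 00.
K' ⊕ ipad = 33 c4 36 36 36 36; K' ⊕ opad = 59 ae 5c 5c 5c 5c.
m1: inner = H(33 c4 36 36 36 36 6c) = 02 3b; tag = H(59 ae 5c 5c 5c 5c 02 3b) = 02b4 ← matches
m2: inner = H(33 c4 36 36 36 36 dd) = 02 ac; tag = H(59 ae 5c 5c 5c 5c 02 ac) = 0325
m3: inner = H(33 c4 36 36 36 36 95) = 02 64; tag = H(59 ae 5c 5c 5c 5c 02 64) = 02dd

1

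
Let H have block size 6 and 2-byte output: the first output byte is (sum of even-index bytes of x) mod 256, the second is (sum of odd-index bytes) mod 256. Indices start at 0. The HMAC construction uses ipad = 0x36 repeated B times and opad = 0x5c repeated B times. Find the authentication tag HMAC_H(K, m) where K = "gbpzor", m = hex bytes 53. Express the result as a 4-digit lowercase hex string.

dd76

Key "gbpzor" = 67 62 70 7a 6f 72 is exactly B = 6 bytes: K' = 67 62 70 7a 6f 72.
K' ⊕ ipad = 51 54 46 4c 59 44.  K' ⊕ opad = 3b 3e 2c 26 33 2e.
Inner input = (K'⊕ipad) ∥ m = 51 54 46 4c 59 44 ∥ 53.
Inner hash: even-index sum = 323 mod 256 = 67; odd-index sum = 228 mod 256 = 228 → 43 e4.
Outer input = (K'⊕opad) ∥ inner = 3b 3e 2c 26 33 2e ∥ 43 e4.
Outer hash (tag): even-index sum = 221 mod 256 = 221; odd-index sum = 374 mod 256 = 118 → dd 76.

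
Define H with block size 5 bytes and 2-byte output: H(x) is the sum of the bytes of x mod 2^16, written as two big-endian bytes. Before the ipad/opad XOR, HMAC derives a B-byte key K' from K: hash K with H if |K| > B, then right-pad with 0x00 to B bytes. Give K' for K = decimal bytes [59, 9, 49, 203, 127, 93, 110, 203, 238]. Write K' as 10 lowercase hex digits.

0443000000

|K| = 9 > B = 5, so first hash the key.
H(K): sum = 59+9+49+203+127+93+110+203+238 = 1091 → 04 43.
Zero-pad H(K) = 04 43 to 5 bytes: K' = 04 43 00 00 00.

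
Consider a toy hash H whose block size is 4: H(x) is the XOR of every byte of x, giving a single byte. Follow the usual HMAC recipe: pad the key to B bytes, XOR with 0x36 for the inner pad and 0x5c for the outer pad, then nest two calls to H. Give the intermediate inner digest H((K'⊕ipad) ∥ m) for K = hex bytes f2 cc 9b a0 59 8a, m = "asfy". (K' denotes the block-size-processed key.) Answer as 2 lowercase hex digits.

Key hex bytes f2 cc 9b a0 59 8a is 6 bytes > B = 4, so hash it first: H(key) = d6, then zero-pad to 4 bytes: K' = d6 00 00 00.
K' ⊕ ipad = e0 36 36 36.
Inner input = e0 36 36 36 ∥ 61 73 66 79.
Inner hash: XOR e0⊕36⊕36⊕36⊕61⊕73⊕66⊕79 = db.

db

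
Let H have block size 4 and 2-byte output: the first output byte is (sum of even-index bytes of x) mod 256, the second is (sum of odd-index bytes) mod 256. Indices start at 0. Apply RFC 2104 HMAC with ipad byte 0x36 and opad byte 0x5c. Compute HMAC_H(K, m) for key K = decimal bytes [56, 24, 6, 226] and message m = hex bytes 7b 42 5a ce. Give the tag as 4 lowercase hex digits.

d114

Key decimal bytes [56, 24, 6, 226] = 38 18 06 e2 is exactly B = 4 bytes: K' = 38 18 06 e2.
K' ⊕ ipad = 0e 2e 30 d4.  K' ⊕ opad = 64 44 5a be.
Inner input = (K'⊕ipad) ∥ m = 0e 2e 30 d4 ∥ 7b 42 5a ce.
Inner hash: even-index sum = 275 mod 256 = 19; odd-index sum = 530 mod 256 = 18 → 13 12.
Outer input = (K'⊕opad) ∥ inner = 64 44 5a be ∥ 13 12.
Outer hash (tag): even-index sum = 209 mod 256 = 209; odd-index sum = 276 mod 256 = 20 → d1 14.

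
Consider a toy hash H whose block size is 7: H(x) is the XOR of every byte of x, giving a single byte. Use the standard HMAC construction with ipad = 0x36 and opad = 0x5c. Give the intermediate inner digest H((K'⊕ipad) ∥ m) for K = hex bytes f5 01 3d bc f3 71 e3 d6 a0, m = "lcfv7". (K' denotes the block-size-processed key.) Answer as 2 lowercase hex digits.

7c

Key hex bytes f5 01 3d bc f3 71 e3 d6 a0 is 9 bytes > B = 7, so hash it first: H(key) = 62, then zero-pad to 7 bytes: K' = 62 00 00 00 00 00 00.
K' ⊕ ipad = 54 36 36 36 36 36 36.
Inner input = 54 36 36 36 36 36 36 ∥ 6c 63 66 76 37.
Inner hash: XOR 54⊕36⊕36⊕36⊕36⊕36⊕36⊕6c⊕63⊕66⊕76⊕37 = 7c.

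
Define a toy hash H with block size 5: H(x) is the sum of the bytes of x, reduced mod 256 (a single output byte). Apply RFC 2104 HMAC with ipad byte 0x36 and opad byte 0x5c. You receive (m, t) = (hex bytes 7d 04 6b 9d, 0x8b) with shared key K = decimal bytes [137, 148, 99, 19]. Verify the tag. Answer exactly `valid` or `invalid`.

invalid

Key decimal bytes [137, 148, 99, 19] = 89 94 63 13 is 4 bytes ≤ B = 5; zero-pad to 5 bytes: K' = 89 94 63 13 00.
K' ⊕ ipad = bf a2 55 25 36; K' ⊕ opad = d5 c8 3f 4f 5c.
Inner hash: sum = 191+162+85+37+54+125+4+107+157 = 922; mod 256 = 154 → 9a.
Outer hash (recomputed tag): sum = 213+200+63+79+92+154 = 801; mod 256 = 33 → 21.
Recomputed tag = 21; claimed = 8b → mismatch.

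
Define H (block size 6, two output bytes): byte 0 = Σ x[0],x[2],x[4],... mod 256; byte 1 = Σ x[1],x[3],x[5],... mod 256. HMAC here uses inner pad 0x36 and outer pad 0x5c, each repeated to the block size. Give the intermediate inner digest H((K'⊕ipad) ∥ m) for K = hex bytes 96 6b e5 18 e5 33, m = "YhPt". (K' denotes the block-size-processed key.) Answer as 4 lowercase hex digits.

Key hex bytes 96 6b e5 18 e5 33 is exactly B = 6 bytes: K' = 96 6b e5 18 e5 33.
K' ⊕ ipad = a0 5d d3 2e d3 05.
Inner input = a0 5d d3 2e d3 05 ∥ 59 68 50 74.
Inner hash: even-index sum = 751 mod 256 = 239; odd-index sum = 364 mod 256 = 108 → ef 6c.

ef6c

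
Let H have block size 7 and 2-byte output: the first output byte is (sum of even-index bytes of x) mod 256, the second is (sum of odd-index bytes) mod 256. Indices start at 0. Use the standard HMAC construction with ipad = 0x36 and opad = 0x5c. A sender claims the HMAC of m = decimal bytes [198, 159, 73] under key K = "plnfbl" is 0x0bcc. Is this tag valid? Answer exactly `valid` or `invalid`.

Key "plnfbl" = 70 6c 6e 66 62 6c is 6 bytes ≤ B = 7; zero-pad to 7 bytes: K' = 70 6c 6e 66 62 6c 00.
K' ⊕ ipad = 46 5a 58 50 54 5a 36; K' ⊕ opad = 2c 30 32 3a 3e 30 5c.
Inner hash: even-index sum = 455 mod 256 = 199; odd-index sum = 531 mod 256 = 19 → c7 13.
Outer hash (recomputed tag): even-index sum = 267 mod 256 = 11; odd-index sum = 353 mod 256 = 97 → 0b 61.
Recomputed tag = 0b61; claimed = 0bcc → mismatch.

invalid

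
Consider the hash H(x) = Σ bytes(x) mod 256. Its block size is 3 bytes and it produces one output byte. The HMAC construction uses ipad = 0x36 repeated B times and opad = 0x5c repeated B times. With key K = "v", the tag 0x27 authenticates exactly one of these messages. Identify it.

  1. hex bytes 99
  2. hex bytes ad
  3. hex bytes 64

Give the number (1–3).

Key "v" = 76 is 1 byte ≤ B = 3; zero-pad to 3 bytes: K' = 76 00 00.
K' ⊕ ipad = 40 36 36; K' ⊕ opad = 2a 5c 5c.
m1: inner = H(40 36 36 99) = 45; tag = H(2a 5c 5c 45) = 27 ← matches
m2: inner = H(40 36 36 ad) = 59; tag = H(2a 5c 5c 59) = 3b
m3: inner = H(40 36 36 64) = 10; tag = H(2a 5c 5c 10) = f2

1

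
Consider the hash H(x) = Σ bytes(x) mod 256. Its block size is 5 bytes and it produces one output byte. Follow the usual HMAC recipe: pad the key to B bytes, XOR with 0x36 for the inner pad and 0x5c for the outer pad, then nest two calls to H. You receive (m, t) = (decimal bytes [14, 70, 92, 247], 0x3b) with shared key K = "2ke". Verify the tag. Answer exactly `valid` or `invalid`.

Key "2ke" = 32 6b 65 is 3 bytes ≤ B = 5; zero-pad to 5 bytes: K' = 32 6b 65 00 00.
K' ⊕ ipad = 04 5d 53 36 36; K' ⊕ opad = 6e 37 39 5c 5c.
Inner hash: sum = 4+93+83+54+54+14+70+92+247 = 711; mod 256 = 199 → c7.
Outer hash (recomputed tag): sum = 110+55+57+92+92+199 = 605; mod 256 = 93 → 5d.
Recomputed tag = 5d; claimed = 3b → mismatch.

invalid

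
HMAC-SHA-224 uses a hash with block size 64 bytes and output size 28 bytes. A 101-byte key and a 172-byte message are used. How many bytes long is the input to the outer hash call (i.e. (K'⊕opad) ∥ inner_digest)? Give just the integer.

92

Key is 101 > 64 bytes, so it is hashed to 28 bytes then zero-padded to 64: |K'| = 64.
Outer input = (K'⊕opad) ∥ H(inner) → 64 + 28 = 92 bytes.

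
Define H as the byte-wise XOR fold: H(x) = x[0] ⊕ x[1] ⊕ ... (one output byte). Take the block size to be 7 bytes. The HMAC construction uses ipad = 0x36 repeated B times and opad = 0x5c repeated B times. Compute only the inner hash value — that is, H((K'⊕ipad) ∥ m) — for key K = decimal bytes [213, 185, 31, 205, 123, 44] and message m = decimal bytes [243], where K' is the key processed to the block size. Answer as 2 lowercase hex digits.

2c

Key decimal bytes [213, 185, 31, 205, 123, 44] = d5 b9 1f cd 7b 2c is 6 bytes ≤ B = 7; zero-pad to 7 bytes: K' = d5 b9 1f cd 7b 2c 00.
K' ⊕ ipad = e3 8f 29 fb 4d 1a 36.
Inner input = e3 8f 29 fb 4d 1a 36 ∥ f3.
Inner hash: XOR e3⊕8f⊕29⊕fb⊕4d⊕1a⊕36⊕f3 = 2c.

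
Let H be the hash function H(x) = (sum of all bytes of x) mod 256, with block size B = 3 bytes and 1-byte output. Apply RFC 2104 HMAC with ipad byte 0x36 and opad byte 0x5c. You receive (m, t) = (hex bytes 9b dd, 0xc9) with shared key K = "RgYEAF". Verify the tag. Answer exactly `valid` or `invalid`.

Key "RgYEAF" = 52 67 59 45 41 46 is 6 bytes > B = 3, so hash it first: H(key) = de, then zero-pad to 3 bytes: K' = de 00 00.
K' ⊕ ipad = e8 36 36; K' ⊕ opad = 82 5c 5c.
Inner hash: sum = 232+54+54+155+221 = 716; mod 256 = 204 → cc.
Outer hash (recomputed tag): sum = 130+92+92+204 = 518; mod 256 = 6 → 06.
Recomputed tag = 06; claimed = c9 → mismatch.

invalid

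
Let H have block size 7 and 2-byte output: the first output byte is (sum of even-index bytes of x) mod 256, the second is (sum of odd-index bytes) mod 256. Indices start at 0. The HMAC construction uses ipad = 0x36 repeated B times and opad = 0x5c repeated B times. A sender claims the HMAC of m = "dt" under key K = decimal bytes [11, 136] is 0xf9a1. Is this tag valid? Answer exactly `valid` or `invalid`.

invalid

Key decimal bytes [11, 136] = 0b 88 is 2 bytes ≤ B = 7; zero-pad to 7 bytes: K' = 0b 88 00 00 00 00 00.
K' ⊕ ipad = 3d be 36 36 36 36 36; K' ⊕ opad = 57 d4 5c 5c 5c 5c 5c.
Inner hash: even-index sum = 339 mod 256 = 83; odd-index sum = 398 mod 256 = 142 → 53 8e.
Outer hash (recomputed tag): even-index sum = 505 mod 256 = 249; odd-index sum = 479 mod 256 = 223 → f9 df.
Recomputed tag = f9df; claimed = f9a1 → mismatch.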